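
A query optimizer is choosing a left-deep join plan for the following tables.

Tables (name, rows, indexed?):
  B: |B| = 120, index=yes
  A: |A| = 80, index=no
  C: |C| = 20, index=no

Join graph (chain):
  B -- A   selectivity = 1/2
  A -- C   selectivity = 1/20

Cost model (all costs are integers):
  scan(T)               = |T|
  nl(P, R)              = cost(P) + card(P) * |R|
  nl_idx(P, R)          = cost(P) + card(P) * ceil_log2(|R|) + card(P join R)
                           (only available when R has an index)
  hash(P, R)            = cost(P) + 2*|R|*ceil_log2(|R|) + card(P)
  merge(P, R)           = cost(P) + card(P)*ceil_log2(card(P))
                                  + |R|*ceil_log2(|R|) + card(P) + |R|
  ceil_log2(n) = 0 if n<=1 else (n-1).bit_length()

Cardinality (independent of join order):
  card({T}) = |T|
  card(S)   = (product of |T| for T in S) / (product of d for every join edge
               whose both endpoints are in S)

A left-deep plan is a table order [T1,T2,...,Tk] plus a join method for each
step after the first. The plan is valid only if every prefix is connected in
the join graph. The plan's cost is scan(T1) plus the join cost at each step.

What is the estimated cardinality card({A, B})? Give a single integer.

4800

Tables in S: A(80), B(120)
Edges inside S: B-A(d=2)
numerator = 80 * 120 = 9600
denominator = 2 = 2
card(S) = 9600 / 2 = 4800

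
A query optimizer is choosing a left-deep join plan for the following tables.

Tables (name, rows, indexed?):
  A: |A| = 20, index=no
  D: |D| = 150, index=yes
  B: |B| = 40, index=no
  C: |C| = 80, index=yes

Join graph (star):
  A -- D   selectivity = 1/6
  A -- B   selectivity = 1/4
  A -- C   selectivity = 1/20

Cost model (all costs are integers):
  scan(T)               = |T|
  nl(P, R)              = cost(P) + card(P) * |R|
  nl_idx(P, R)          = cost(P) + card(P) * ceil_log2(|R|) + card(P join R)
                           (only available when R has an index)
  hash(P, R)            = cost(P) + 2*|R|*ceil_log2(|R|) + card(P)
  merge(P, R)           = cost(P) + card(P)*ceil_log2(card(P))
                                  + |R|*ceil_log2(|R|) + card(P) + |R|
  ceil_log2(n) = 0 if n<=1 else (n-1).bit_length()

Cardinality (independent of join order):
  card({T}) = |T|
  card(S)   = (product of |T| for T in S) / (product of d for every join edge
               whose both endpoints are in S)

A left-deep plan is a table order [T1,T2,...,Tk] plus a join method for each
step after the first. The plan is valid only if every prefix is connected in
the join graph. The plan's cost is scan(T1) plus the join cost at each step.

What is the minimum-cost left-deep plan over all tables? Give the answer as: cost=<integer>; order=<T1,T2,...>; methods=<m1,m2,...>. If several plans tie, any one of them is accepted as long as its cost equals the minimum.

Selinger DP (subsets sized 1..n):
  {A}: scan cost=20, card=20
  {D}: scan cost=150, card=150
  {B}: scan cost=40, card=40
  {C}: scan cost=80, card=80
  {AD}: card=500; try (A,hash)→500, (D,nl_idx)→680, (D,merge)→1490, (A,merge)→1620, (D,hash)→2440, (D,nl)→3020 …(+1); best=500 via (A,hash)
  {AB}: card=200; try (A,hash)→280, (B,merge)→420, (A,merge)→440, (B,hash)→520, (B,nl)→820, (A,nl)→840; best=280 via (A,hash)
  {AC}: card=80; try (C,nl_idx)→240, (A,hash)→360, (C,merge)→780, (A,merge)→840, (C,hash)→1160, (C,nl)→1620 …(+1); best=240 via (C,nl_idx)
  {ABD}: card=5000; try (B,hash)→1480, (D,hash)→2880, (D,merge)→3430, (B,merge)→5780, (D,nl_idx)→6880, (B,nl)→20500 …(+1); best=1480 via (B,hash)
  {ACD}: card=2000; try (C,hash)→2120, (D,merge)→2230, (D,hash)→2720, (D,nl_idx)→2880, (C,nl_idx)→6000, (C,merge)→6140 …(+2); best=2120 via (C,hash)
  {ABC}: card=800; try (B,hash)→800, (B,merge)→1160, (C,hash)→1600, (C,nl_idx)→2480, (C,merge)→2720, (B,nl)→3440 …(+1); best=800 via (B,hash)
  {ABCD}: card=20000; try (D,hash)→4000, (B,hash)→4600, (C,hash)→7600, (D,merge)→10950, (B,merge)→26400, (D,nl_idx)→27200 …(+5); best=4000 via (D,hash)

cost=4000; order=A,C,B,D; methods=nl_idx,hash,hash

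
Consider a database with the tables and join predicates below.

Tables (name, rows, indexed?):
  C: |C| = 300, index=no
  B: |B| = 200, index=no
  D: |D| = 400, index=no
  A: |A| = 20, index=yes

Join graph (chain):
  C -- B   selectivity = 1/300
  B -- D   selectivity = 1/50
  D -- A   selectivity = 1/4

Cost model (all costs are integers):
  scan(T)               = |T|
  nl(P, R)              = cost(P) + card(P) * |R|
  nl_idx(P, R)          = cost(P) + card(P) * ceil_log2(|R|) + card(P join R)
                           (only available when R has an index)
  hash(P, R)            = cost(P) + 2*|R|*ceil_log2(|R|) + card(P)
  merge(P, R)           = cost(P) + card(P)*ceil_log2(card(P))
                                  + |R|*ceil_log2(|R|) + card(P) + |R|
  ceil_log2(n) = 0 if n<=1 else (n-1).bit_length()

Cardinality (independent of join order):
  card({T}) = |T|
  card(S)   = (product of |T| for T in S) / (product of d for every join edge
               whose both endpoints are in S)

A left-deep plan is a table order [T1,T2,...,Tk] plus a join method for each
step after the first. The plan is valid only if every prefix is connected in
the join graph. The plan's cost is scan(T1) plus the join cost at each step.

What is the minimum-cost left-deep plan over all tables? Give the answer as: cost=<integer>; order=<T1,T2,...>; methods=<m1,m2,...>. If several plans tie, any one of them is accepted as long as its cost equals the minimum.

Selinger DP (subsets sized 1..n):
  {C}: scan cost=300, card=300
  {B}: scan cost=200, card=200
  {D}: scan cost=400, card=400
  {A}: scan cost=20, card=20
  {BC}: card=200; try (B,hash)→3800, (C,merge)→5000, (B,merge)→5100, (C,hash)→5800, (C,nl)→60200, (B,nl)→60300; best=3800 via (B,hash)
  {BD}: card=1600; try (B,hash)→4000, (D,merge)→6000, (B,merge)→6200, (D,hash)→7600, (D,nl)→80200, (B,nl)→80400; best=4000 via (B,hash)
  {AD}: card=2000; try (A,hash)→1000, (D,merge)→4140, (A,nl_idx)→4400, (A,merge)→4520, (D,hash)→7240, (D,nl)→8020 …(+1); best=1000 via (A,hash)
  {BCD}: card=1600; try (D,merge)→9600, (C,hash)→11000, (D,hash)→11200, (C,merge)→26200, (D,nl)→83800, (C,nl)→484000; best=9600 via (D,merge)
  {ABD}: card=8000; try (A,hash)→5800, (B,hash)→6200, (A,nl_idx)→20000, (A,merge)→23320, (B,merge)→26800, (A,nl)→36000 …(+1); best=5800 via (A,hash)
  {ABCD}: card=8000; try (A,hash)→11400, (C,hash)→19200, (A,nl_idx)→25600, (A,merge)→28920, (A,nl)→41600, (C,merge)→120800 …(+1); best=11400 via (A,hash)

cost=11400; order=C,B,D,A; methods=hash,merge,hash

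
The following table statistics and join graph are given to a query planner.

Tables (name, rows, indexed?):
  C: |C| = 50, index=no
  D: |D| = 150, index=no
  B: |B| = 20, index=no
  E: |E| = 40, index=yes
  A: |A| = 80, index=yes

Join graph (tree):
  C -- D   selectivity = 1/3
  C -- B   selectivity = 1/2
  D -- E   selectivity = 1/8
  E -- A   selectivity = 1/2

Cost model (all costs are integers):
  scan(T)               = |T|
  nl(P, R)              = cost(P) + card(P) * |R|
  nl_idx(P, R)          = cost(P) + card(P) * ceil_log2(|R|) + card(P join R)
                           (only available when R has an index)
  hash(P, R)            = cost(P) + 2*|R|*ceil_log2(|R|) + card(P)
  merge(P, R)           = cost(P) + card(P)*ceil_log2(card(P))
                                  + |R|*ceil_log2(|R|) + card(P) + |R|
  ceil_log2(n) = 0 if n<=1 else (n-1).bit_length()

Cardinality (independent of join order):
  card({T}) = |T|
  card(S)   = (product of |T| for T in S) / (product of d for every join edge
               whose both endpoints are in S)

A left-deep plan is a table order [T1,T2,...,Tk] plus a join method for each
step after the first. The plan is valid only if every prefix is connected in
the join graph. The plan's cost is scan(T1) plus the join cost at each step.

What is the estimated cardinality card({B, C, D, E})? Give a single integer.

Tables in S: B(20), C(50), D(150), E(40)
Edges inside S: C-D(d=3), C-B(d=2), D-E(d=8)
numerator = 20 * 50 * 150 * 40 = 6000000
denominator = 3 * 2 * 8 = 48
card(S) = 6000000 / 48 = 125000

125000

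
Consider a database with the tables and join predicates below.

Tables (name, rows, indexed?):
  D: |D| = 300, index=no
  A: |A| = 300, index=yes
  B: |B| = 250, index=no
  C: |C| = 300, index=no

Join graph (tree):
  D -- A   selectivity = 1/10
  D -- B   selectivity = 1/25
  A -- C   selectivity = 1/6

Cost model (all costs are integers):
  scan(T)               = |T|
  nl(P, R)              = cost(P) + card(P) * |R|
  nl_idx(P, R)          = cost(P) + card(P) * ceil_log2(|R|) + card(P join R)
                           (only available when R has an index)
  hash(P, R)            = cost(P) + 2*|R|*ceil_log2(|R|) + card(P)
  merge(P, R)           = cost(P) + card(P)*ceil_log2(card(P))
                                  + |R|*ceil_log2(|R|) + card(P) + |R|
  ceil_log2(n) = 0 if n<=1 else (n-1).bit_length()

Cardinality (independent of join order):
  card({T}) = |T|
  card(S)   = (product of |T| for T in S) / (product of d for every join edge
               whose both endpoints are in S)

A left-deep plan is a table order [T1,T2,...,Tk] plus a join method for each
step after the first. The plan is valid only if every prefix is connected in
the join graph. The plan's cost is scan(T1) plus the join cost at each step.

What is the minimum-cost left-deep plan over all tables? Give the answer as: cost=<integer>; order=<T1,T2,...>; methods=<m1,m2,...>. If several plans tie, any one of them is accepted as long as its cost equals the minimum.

cost=108400; order=D,B,A,C; methods=hash,hash,hash

Selinger DP (subsets sized 1..n):
  {D}: scan cost=300, card=300
  {A}: scan cost=300, card=300
  {B}: scan cost=250, card=250
  {C}: scan cost=300, card=300
  {AD}: card=9000; try (D,hash)→6000, (A,hash)→6000, (D,merge)→6300, (A,merge)→6300, (A,nl_idx)→12000, (D,nl)→90300 …(+1); best=6000 via (D,hash)
  {BD}: card=3000; try (B,hash)→4600, (D,merge)→5500, (B,merge)→5550, (D,hash)→5900, (D,nl)→75250, (B,nl)→75300; best=4600 via (B,hash)
  {AC}: card=15000; try (C,hash)→6000, (A,hash)→6000, (C,merge)→6300, (A,merge)→6300, (A,nl_idx)→18000, (C,nl)→90300 …(+1); best=6000 via (C,hash)
  {ABD}: card=90000; try (A,hash)→13000, (B,hash)→19000, (A,merge)→46600, (A,nl_idx)→121600, (B,merge)→143250, (A,nl)→904600 …(+1); best=13000 via (A,hash)
  {ACD}: card=450000; try (C,hash)→20400, (D,hash)→26400, (C,merge)→144000, (D,merge)→234000, (C,nl)→2706000, (D,nl)→4506000; best=20400 via (C,hash)
  {ABCD}: card=4500000; try (C,hash)→108400, (B,hash)→474400, (C,merge)→1636000, (B,merge)→9022650, (C,nl)→27013000, (B,nl)→112520400; best=108400 via (C,hash)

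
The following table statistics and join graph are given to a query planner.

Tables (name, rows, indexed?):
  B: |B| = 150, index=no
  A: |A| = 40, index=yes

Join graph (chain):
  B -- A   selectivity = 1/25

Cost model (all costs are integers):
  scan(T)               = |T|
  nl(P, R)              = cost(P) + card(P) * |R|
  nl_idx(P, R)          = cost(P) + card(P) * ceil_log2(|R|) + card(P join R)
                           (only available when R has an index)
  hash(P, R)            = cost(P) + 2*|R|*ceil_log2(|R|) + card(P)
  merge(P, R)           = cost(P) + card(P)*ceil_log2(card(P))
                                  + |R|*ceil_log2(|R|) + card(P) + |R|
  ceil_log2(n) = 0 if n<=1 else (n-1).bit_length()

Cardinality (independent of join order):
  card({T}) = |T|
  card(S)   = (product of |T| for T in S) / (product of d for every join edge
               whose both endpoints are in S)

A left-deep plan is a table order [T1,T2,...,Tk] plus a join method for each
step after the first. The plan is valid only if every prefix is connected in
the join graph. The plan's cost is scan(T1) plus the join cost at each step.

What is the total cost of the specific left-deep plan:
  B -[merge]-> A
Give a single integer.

1780

step 1: scan B: cost=150, card=150
step 2: join A via merge
    card(P join A) = 150*40/(25) = 240
    cost = 150 + 150*8 + 40*6 + 150 + 40 = 1780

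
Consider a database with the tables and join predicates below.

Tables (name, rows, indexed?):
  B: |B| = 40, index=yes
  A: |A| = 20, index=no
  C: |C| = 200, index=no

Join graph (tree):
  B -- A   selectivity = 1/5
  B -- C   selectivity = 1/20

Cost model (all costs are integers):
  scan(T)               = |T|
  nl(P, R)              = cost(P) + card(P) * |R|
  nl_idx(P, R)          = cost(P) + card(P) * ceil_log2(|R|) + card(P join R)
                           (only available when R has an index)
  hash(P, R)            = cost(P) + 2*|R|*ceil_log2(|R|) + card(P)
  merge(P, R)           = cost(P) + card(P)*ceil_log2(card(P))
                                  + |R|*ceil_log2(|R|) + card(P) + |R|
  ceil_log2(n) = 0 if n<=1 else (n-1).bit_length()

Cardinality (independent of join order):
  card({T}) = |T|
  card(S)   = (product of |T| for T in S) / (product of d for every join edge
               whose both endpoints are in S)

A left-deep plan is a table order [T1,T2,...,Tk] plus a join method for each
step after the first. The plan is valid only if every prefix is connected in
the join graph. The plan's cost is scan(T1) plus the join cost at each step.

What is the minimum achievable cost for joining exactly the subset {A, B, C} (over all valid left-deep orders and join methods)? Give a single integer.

1480

Selinger DP over subsets of {A,B,C}:
  {B}: scan cost=40, card=40
  {A}: scan cost=20, card=20
  {C}: scan cost=200, card=200
  {AB}: card=160; try (A,hash)→280, (B,nl_idx)→300, (B,merge)→420, (A,merge)→440, (B,hash)→520, (B,nl)→820 …(+1); best=280 via (A,hash)
  {BC}: card=400; try (B,hash)→880, (B,nl_idx)→1800, (C,merge)→2120, (B,merge)→2280, (C,hash)→3280, (C,nl)→8040 …(+1); best=880 via (B,hash)
  {ABC}: card=1600; try (A,hash)→1480, (C,merge)→3520, (C,hash)→3640, (A,merge)→5000, (A,nl)→8880, (C,nl)→32280; best=1480 via (A,hash)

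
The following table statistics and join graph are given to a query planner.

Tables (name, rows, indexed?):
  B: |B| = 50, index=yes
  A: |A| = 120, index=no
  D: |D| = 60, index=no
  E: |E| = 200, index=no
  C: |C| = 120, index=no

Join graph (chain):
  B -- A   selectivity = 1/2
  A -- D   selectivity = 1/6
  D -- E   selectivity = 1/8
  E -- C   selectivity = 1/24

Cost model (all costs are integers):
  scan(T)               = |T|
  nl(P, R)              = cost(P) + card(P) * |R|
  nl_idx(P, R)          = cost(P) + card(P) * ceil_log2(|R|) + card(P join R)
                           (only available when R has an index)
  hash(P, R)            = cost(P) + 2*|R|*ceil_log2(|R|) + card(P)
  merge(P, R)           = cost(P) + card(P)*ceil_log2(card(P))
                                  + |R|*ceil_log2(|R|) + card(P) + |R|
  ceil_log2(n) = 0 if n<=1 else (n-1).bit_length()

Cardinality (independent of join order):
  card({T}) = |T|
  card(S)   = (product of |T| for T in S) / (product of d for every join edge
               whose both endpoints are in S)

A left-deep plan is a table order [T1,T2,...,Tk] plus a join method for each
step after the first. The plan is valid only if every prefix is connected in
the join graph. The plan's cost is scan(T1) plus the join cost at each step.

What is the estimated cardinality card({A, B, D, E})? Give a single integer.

Tables in S: A(120), B(50), D(60), E(200)
Edges inside S: B-A(d=2), A-D(d=6), D-E(d=8)
numerator = 120 * 50 * 60 * 200 = 72000000
denominator = 2 * 6 * 8 = 96
card(S) = 72000000 / 96 = 750000

750000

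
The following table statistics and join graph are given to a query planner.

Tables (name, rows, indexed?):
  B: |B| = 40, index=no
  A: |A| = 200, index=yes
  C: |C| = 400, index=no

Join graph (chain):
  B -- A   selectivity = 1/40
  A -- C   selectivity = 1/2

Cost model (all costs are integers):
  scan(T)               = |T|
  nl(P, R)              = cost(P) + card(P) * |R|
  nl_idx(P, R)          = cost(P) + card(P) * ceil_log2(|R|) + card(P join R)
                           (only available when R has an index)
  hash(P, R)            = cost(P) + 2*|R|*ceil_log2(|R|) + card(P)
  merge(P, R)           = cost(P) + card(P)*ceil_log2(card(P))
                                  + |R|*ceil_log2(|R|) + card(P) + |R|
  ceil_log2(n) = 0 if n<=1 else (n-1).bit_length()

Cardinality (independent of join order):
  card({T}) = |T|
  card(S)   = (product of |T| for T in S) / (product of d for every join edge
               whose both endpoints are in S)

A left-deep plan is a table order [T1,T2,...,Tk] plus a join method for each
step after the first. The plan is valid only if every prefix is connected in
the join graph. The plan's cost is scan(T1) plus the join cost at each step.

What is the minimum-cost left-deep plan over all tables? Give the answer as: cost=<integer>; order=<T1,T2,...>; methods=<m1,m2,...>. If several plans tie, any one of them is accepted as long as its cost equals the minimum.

cost=6360; order=B,A,C; methods=nl_idx,merge

Selinger DP (subsets sized 1..n):
  {B}: scan cost=40, card=40
  {A}: scan cost=200, card=200
  {C}: scan cost=400, card=400
  {AB}: card=200; try (A,nl_idx)→560, (B,hash)→880, (A,merge)→2120, (B,merge)→2280, (A,hash)→3280, (A,nl)→8040 …(+1); best=560 via (A,nl_idx)
  {AC}: card=40000; try (A,hash)→4000, (C,merge)→6000, (A,merge)→6200, (C,hash)→7600, (A,nl_idx)→43600, (C,nl)→80200 …(+1); best=4000 via (A,hash)
  {ABC}: card=40000; try (C,merge)→6360, (C,hash)→7960, (B,hash)→44480, (C,nl)→80560, (B,merge)→684280, (B,nl)→1604000; best=6360 via (C,merge)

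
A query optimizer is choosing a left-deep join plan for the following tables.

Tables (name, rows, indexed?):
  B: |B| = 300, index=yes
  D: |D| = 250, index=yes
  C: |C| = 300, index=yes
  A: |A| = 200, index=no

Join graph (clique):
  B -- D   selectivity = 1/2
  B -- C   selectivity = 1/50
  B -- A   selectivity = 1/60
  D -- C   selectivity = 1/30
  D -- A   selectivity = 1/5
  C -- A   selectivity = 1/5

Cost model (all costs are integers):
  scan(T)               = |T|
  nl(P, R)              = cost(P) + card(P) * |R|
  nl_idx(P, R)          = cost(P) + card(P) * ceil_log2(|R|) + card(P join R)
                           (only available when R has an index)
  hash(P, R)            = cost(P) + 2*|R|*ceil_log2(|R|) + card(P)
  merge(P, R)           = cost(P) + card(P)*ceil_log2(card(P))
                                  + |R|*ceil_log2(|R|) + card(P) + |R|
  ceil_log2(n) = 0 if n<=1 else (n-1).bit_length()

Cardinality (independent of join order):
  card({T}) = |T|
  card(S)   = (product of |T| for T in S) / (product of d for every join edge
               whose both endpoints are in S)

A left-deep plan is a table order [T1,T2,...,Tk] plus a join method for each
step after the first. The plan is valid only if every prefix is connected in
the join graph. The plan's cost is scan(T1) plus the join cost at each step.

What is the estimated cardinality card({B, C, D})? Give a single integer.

7500

Tables in S: B(300), C(300), D(250)
Edges inside S: B-D(d=2), B-C(d=50), D-C(d=30)
numerator = 300 * 300 * 250 = 22500000
denominator = 2 * 50 * 30 = 3000
card(S) = 22500000 / 3000 = 7500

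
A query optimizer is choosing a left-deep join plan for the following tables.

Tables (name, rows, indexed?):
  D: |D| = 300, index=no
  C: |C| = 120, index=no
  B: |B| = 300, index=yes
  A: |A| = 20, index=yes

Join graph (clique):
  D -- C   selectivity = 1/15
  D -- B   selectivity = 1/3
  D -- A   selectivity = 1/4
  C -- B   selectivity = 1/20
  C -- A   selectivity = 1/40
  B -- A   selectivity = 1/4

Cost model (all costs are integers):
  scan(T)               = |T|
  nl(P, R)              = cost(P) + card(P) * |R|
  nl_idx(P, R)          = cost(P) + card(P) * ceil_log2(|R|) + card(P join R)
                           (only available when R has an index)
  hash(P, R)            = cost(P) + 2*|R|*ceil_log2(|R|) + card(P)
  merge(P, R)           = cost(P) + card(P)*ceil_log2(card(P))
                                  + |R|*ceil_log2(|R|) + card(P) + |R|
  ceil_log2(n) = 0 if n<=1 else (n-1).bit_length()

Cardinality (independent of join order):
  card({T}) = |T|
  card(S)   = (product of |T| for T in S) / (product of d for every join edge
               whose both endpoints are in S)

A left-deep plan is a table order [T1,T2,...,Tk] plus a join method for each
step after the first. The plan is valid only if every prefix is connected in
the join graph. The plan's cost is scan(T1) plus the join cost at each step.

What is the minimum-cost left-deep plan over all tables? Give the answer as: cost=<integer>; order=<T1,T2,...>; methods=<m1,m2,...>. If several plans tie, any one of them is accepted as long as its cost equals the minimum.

cost=6230; order=C,A,B,D; methods=hash,nl_idx,merge

Selinger DP (subsets sized 1..n):
  {D}: scan cost=300, card=300
  {C}: scan cost=120, card=120
  {B}: scan cost=300, card=300
  {A}: scan cost=20, card=20
  {CD}: card=2400; try (C,hash)→2280, (D,merge)→4080, (C,merge)→4260, (D,hash)→5640, (D,nl)→36120, (C,nl)→36300; best=2280 via (C,hash)
  {BD}: card=30000; try (D,hash)→6000, (B,hash)→6000, (D,merge)→6300, (B,merge)→6300, (B,nl_idx)→33000, (D,nl)→90300 …(+1); best=6000 via (D,hash)
  {AD}: card=1500; try (A,hash)→800, (D,merge)→3140, (A,nl_idx)→3300, (A,merge)→3420, (D,hash)→5440, (D,nl)→6020 …(+1); best=800 via (A,hash)
  {BC}: card=1800; try (C,hash)→2280, (B,nl_idx)→3000, (B,merge)→4080, (C,merge)→4260, (B,hash)→5640, (B,nl)→36120 …(+1); best=2280 via (C,hash)
  {AC}: card=60; try (A,hash)→440, (A,nl_idx)→780, (C,merge)→1100, (A,merge)→1200, (C,hash)→1720, (C,nl)→2420 …(+1); best=440 via (A,hash)
  {AB}: card=1500; try (A,hash)→800, (B,nl_idx)→1700, (B,merge)→3140, (A,nl_idx)→3300, (A,merge)→3420, (B,hash)→5440 …(+2); best=800 via (A,hash)
  {BCD}: card=12000; try (D,hash)→9480, (B,hash)→10080, (D,merge)→26880, (B,nl_idx)→35880, (B,merge)→36480, (C,hash)→37680 …(+4); best=9480 via (D,hash)
  {ACD}: card=300; try (D,merge)→3860, (C,hash)→3980, (A,hash)→4880, (D,hash)→5900, (A,nl_idx)→14580, (D,nl)→18440 …(+4); best=3860 via (D,merge)
  {ABD}: card=37500; try (D,hash)→7700, (B,hash)→7700, (D,merge)→21800, (B,merge)→21800, (A,hash)→36200, (B,nl_idx)→51800 …(+5); best=7700 via (D,hash)
  {ABC}: card=225; try (B,nl_idx)→1205, (B,merge)→3860, (C,hash)→3980, (A,hash)→4280, (B,hash)→5900, (A,nl_idx)→11505 …(+5); best=1205 via (B,nl_idx)
  {ABCD}: card=375; try (D,merge)→6230, (D,hash)→6830, (B,nl_idx)→6935, (B,hash)→9560, (B,merge)→9860, (A,hash)→21680 …(+8); best=6230 via (D,merge)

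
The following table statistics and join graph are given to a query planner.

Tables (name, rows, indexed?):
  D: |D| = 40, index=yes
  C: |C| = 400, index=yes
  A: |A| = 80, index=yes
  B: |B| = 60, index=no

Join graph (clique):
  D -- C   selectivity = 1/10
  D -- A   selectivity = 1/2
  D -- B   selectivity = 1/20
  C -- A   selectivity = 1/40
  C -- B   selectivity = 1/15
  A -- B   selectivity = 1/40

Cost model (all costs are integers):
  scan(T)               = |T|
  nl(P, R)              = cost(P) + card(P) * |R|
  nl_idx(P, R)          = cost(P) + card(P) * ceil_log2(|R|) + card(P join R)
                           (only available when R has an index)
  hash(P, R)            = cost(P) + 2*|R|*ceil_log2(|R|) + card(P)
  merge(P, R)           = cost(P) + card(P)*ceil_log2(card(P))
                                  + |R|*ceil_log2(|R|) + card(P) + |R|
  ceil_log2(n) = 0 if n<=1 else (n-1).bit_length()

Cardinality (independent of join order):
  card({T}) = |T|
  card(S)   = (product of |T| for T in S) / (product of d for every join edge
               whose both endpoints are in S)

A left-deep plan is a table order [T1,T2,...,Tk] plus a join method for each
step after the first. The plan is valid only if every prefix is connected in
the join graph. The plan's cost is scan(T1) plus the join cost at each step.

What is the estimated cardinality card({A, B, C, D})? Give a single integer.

8

Tables in S: A(80), B(60), C(400), D(40)
Edges inside S: D-C(d=10), D-A(d=2), D-B(d=20), C-A(d=40), C-B(d=15), A-B(d=40)
numerator = 80 * 60 * 400 * 40 = 76800000
denominator = 10 * 2 * 20 * 40 * 15 * 40 = 9600000
card(S) = 76800000 / 9600000 = 8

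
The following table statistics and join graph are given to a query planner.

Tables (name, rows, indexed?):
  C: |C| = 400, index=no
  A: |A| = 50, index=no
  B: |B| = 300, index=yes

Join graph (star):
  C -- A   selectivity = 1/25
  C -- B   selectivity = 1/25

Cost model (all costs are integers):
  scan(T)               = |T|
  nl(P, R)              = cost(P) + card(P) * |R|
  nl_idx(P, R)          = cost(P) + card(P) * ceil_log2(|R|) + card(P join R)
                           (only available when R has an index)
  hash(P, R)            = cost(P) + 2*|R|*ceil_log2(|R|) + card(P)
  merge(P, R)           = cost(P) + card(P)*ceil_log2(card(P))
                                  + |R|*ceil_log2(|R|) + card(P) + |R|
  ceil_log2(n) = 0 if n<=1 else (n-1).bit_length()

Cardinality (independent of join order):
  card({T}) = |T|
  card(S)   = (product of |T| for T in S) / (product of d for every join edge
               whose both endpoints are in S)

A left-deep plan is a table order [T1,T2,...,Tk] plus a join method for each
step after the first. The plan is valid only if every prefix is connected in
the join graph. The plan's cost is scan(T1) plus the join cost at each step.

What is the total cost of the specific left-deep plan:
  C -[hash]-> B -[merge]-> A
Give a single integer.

step 1: scan C: cost=400, card=400
step 2: join B via hash
    card(P join B) = 400*300/(25) = 4800
    cost = 400 + 2*300*9 + 400 = 6200
step 3: join A via merge
    card(P join A) = 4800*50/(25) = 9600
    cost = 6200 + 4800*13 + 50*6 + 4800 + 50 = 73750

73750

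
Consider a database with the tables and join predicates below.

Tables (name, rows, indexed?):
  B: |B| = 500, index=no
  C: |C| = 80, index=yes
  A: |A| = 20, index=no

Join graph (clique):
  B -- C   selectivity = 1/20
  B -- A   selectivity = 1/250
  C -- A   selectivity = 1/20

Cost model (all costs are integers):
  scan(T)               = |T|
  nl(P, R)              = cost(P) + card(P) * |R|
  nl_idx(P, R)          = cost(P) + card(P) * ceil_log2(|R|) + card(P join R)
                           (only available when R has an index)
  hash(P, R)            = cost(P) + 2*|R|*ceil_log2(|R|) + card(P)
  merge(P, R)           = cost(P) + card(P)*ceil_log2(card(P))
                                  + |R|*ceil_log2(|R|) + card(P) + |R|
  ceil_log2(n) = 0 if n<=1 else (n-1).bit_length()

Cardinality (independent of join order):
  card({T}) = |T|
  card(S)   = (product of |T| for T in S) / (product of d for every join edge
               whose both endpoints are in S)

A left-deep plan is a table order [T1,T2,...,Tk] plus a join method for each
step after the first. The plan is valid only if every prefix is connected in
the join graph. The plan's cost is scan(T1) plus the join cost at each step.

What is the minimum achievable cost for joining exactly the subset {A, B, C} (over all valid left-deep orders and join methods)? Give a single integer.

Selinger DP over subsets of {A,B,C}:
  {B}: scan cost=500, card=500
  {C}: scan cost=80, card=80
  {A}: scan cost=20, card=20
  {BC}: card=2000; try (C,hash)→2120, (B,merge)→5720, (C,nl_idx)→6000, (C,merge)→6140, (B,hash)→9160, (B,nl)→40080 …(+1); best=2120 via (C,hash)
  {AB}: card=40; try (A,hash)→1200, (B,merge)→5140, (A,merge)→5620, (B,hash)→9040, (B,nl)→10020, (A,nl)→10500; best=1200 via (A,hash)
  {AC}: card=80; try (C,nl_idx)→240, (A,hash)→360, (C,merge)→780, (A,merge)→840, (C,hash)→1160, (C,nl)→1620 …(+1); best=240 via (C,nl_idx)
  {ABC}: card=8; try (C,nl_idx)→1488, (C,merge)→2120, (C,hash)→2360, (A,hash)→4320, (C,nl)→4400, (B,merge)→5880 …(+4); best=1488 via (C,nl_idx)

1488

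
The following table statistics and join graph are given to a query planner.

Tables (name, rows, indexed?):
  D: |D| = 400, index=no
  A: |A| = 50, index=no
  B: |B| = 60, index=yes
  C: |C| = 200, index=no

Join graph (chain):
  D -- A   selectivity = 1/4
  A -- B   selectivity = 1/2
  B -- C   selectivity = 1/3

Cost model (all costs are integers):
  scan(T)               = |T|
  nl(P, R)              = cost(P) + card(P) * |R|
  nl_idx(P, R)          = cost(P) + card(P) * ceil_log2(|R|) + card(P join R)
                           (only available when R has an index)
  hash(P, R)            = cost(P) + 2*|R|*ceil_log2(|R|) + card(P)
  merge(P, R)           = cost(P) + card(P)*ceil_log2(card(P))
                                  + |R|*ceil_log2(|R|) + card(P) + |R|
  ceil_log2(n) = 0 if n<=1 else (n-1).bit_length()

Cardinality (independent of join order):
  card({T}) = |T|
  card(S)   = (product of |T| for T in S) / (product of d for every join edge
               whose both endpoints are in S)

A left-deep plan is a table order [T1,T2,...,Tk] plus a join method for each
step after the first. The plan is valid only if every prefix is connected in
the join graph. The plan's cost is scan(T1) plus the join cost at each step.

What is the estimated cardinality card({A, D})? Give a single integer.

5000

Tables in S: A(50), D(400)
Edges inside S: D-A(d=4)
numerator = 50 * 400 = 20000
denominator = 4 = 4
card(S) = 20000 / 4 = 5000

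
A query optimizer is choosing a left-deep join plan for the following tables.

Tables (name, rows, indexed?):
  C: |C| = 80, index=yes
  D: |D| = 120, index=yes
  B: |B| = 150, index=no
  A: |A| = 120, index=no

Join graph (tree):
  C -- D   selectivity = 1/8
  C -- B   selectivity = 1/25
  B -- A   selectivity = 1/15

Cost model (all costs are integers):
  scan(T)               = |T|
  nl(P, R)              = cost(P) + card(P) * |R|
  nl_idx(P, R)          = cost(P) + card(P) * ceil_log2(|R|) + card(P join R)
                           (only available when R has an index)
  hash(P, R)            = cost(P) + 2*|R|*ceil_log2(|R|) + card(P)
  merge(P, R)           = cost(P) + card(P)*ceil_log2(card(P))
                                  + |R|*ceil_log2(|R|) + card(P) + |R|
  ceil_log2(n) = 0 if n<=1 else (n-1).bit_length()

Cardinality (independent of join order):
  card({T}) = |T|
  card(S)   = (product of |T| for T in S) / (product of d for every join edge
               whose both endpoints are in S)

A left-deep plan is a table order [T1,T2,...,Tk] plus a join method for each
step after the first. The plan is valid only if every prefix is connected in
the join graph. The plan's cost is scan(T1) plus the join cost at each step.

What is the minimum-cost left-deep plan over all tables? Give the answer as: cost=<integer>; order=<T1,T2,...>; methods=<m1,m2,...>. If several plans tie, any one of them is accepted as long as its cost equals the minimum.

Selinger DP (subsets sized 1..n):
  {C}: scan cost=80, card=80
  {D}: scan cost=120, card=120
  {B}: scan cost=150, card=150
  {A}: scan cost=120, card=120
  {CD}: card=1200; try (C,hash)→1360, (D,merge)→1680, (C,merge)→1720, (D,hash)→1840, (D,nl_idx)→1840, (C,nl_idx)→2160 …(+2); best=1360 via (C,hash)
  {BC}: card=480; try (C,hash)→1420, (C,nl_idx)→1680, (B,merge)→2070, (C,merge)→2140, (B,hash)→2560, (B,nl)→12080 …(+1); best=1420 via (C,hash)
  {AB}: card=1200; try (A,hash)→1980, (B,merge)→2430, (A,merge)→2460, (B,hash)→2640, (B,nl)→18120, (A,nl)→18150; best=1980 via (A,hash)
  {BCD}: card=7200; try (D,hash)→3580, (B,hash)→4960, (D,merge)→7180, (D,nl_idx)→11980, (B,merge)→17110, (D,nl)→59020 …(+1); best=3580 via (D,hash)
  {ABC}: card=3840; try (A,hash)→3580, (C,hash)→4300, (A,merge)→7180, (C,nl_idx)→14220, (C,merge)→17020, (A,nl)→59020 …(+1); best=3580 via (A,hash)
  {ABCD}: card=57600; try (D,hash)→9100, (A,hash)→12460, (D,merge)→54460, (D,nl_idx)→88060, (A,merge)→105340, (D,nl)→464380 …(+1); best=9100 via (D,hash)

cost=9100; order=B,C,A,D; methods=hash,hash,hash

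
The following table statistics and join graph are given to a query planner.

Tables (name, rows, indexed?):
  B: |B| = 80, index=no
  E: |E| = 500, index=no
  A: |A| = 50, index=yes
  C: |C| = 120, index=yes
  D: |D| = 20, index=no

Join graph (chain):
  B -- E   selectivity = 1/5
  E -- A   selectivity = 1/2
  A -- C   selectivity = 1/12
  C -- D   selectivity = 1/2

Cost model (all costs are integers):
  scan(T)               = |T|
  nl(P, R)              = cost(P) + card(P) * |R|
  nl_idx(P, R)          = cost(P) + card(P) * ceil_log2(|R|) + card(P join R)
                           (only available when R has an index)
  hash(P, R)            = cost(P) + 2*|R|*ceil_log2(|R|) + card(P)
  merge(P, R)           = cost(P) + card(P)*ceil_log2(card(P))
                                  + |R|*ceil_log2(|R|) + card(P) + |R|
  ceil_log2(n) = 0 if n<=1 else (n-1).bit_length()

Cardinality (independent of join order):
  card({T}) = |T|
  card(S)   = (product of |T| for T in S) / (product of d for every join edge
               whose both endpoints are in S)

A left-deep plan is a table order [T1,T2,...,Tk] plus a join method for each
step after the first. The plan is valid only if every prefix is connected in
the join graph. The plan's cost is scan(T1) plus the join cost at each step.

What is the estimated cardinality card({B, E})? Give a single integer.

8000

Tables in S: B(80), E(500)
Edges inside S: B-E(d=5)
numerator = 80 * 500 = 40000
denominator = 5 = 5
card(S) = 40000 / 5 = 8000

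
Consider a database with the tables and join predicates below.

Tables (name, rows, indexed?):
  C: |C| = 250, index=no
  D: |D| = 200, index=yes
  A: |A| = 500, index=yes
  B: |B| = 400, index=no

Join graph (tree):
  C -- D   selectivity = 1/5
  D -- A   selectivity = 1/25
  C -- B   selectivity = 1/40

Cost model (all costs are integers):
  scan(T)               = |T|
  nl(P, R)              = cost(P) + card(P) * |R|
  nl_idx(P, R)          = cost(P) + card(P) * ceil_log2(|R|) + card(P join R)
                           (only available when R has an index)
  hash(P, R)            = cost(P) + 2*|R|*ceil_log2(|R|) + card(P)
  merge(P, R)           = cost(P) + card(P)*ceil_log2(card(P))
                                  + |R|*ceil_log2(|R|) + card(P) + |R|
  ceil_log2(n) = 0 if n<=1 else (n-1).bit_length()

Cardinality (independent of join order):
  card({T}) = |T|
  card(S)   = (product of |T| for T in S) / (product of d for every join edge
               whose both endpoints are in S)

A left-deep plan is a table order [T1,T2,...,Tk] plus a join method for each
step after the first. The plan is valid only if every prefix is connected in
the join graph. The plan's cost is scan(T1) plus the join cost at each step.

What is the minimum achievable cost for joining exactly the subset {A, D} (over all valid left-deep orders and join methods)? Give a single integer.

Selinger DP over subsets of {A,D}:
  {D}: scan cost=200, card=200
  {A}: scan cost=500, card=500
  {AD}: card=4000; try (D,hash)→4200, (A,nl_idx)→6000, (A,merge)→7000, (D,merge)→7300, (D,nl_idx)→8500, (A,hash)→9400 …(+2); best=4200 via (D,hash)

4200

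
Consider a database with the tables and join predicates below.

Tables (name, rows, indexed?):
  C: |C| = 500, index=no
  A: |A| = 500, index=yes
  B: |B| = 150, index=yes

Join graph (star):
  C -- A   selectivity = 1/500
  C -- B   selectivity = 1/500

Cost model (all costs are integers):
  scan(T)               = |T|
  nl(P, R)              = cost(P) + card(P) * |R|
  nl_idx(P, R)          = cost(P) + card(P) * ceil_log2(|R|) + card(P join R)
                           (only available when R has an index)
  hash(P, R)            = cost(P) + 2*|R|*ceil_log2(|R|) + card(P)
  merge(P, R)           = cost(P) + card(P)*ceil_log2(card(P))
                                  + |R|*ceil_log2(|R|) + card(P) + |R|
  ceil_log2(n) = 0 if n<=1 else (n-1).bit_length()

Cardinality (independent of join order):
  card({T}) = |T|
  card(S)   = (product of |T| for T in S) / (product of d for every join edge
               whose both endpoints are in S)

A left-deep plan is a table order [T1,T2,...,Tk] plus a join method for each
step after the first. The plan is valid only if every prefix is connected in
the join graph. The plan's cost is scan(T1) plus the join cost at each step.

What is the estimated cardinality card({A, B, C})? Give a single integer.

150

Tables in S: A(500), B(150), C(500)
Edges inside S: C-A(d=500), C-B(d=500)
numerator = 500 * 150 * 500 = 37500000
denominator = 500 * 500 = 250000
card(S) = 37500000 / 250000 = 150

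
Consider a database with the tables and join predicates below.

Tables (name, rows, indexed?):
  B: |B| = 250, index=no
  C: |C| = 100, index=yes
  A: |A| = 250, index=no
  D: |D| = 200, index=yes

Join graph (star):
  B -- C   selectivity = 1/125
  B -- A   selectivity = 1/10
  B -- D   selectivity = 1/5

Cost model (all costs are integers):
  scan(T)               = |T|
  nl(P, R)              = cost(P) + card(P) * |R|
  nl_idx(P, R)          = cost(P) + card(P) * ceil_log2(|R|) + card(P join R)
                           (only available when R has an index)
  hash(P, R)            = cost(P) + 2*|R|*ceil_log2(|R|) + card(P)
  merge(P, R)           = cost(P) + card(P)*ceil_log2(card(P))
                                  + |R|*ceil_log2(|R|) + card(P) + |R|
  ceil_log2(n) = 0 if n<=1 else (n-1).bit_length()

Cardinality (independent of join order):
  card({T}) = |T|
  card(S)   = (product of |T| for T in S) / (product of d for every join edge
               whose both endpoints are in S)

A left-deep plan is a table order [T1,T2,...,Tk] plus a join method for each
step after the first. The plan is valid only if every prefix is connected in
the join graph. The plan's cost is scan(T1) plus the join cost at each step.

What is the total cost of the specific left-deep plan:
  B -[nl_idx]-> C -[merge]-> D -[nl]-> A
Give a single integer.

step 1: scan B: cost=250, card=250
step 2: join C via nl_idx
    card(P join C) = 250*100/(125) = 200
    cost = 250 + 250*7 + 200 = 2200
step 3: join D via merge
    card(P join D) = 200*200/(5) = 8000
    cost = 2200 + 200*8 + 200*8 + 200 + 200 = 5800
step 4: join A via nl
    card(P join A) = 8000*250/(10) = 200000
    cost = 5800 + 8000*250 = 2005800

2005800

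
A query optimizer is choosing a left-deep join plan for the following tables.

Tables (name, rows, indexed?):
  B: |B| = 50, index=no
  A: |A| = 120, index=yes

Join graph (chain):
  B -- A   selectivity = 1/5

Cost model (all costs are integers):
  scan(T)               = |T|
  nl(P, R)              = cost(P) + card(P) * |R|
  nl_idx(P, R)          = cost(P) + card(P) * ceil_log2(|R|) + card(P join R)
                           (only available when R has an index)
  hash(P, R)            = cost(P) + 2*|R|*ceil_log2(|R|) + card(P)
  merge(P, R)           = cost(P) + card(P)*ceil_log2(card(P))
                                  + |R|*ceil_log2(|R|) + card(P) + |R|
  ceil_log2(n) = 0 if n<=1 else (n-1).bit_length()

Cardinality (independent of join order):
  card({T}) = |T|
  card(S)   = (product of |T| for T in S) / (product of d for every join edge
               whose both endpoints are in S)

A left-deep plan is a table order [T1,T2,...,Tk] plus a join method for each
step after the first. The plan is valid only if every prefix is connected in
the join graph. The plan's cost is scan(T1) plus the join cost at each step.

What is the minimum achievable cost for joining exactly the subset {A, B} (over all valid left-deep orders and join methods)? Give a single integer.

840

Selinger DP over subsets of {A,B}:
  {B}: scan cost=50, card=50
  {A}: scan cost=120, card=120
  {AB}: card=1200; try (B,hash)→840, (A,merge)→1360, (B,merge)→1430, (A,nl_idx)→1600, (A,hash)→1780, (A,nl)→6050 …(+1); best=840 via (B,hash)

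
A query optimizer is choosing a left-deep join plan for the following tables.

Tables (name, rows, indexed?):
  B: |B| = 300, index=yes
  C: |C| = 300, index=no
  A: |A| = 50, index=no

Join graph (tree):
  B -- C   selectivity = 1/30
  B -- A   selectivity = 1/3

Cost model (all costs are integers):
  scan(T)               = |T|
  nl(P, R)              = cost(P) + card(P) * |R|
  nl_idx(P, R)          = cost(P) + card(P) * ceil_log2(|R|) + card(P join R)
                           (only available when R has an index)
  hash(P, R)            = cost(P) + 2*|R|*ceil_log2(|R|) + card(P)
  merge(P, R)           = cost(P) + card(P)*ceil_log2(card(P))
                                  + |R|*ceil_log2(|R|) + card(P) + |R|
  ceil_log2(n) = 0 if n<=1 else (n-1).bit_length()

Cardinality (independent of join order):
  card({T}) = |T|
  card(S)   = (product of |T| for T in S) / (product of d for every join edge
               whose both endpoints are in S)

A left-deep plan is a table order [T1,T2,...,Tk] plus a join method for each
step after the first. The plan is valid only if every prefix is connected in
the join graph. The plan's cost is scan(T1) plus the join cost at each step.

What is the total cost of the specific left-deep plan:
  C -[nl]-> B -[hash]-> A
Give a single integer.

step 1: scan C: cost=300, card=300
step 2: join B via nl
    card(P join B) = 300*300/(30) = 3000
    cost = 300 + 300*300 = 90300
step 3: join A via hash
    card(P join A) = 3000*50/(3) = 50000
    cost = 90300 + 2*50*6 + 3000 = 93900

93900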